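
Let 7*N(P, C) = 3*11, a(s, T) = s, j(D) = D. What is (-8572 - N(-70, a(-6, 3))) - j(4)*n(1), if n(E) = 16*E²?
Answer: -60485/7 ≈ -8640.7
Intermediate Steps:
N(P, C) = 33/7 (N(P, C) = (3*11)/7 = (⅐)*33 = 33/7)
(-8572 - N(-70, a(-6, 3))) - j(4)*n(1) = (-8572 - 1*33/7) - 4*16*1² = (-8572 - 33/7) - 4*16*1 = -60037/7 - 4*16 = -60037/7 - 1*64 = -60037/7 - 64 = -60485/7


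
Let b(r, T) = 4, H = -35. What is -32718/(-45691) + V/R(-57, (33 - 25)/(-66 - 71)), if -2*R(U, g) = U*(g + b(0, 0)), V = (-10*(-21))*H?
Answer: -1516834081/23439483 ≈ -64.713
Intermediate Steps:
V = -7350 (V = -10*(-21)*(-35) = 210*(-35) = -7350)
R(U, g) = -U*(4 + g)/2 (R(U, g) = -U*(g + 4)/2 = -U*(4 + g)/2)
-32718/(-45691) + V/R(-57, (33 - 25)/(-66 - 71)) = -32718/(-45691) - 7350*2/(57*(4 + (33 - 25)/(-66 - 71))) = -32718*(-1/45691) - 7350*2/(57*(4 + 8/(-137))) = 32718/45691 - 7350*2/(57*(4 + 8*(-1/137))) = 32718/45691 - 7350*2/(57*(4 - 8/137)) = 32718/45691 - 7350/((-½*(-57)*540/137)) = 32718/45691 - 7350/15390/137 = 32718/45691 - 7350*137/15390 = 32718/45691 - 33565/513 = -1516834081/23439483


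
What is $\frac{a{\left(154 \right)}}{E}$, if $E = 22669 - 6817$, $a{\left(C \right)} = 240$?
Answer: $\frac{20}{1321} \approx 0.01514$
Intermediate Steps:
$E = 15852$
$\frac{a{\left(154 \right)}}{E} = \frac{240}{15852} = 240 \cdot \frac{1}{15852} = \frac{20}{1321}$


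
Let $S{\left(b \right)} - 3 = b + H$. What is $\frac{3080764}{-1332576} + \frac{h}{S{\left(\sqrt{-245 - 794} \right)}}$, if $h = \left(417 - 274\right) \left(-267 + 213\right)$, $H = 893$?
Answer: $\frac{- 770191 \sqrt{1039} + 3262629104 i}{333144 \left(\sqrt{1039} - 896 i\right)} \approx -10.919 + 0.30964 i$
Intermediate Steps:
$S{\left(b \right)} = 896 + b$ ($S{\left(b \right)} = 3 + \left(b + 893\right) = 3 + \left(893 + b\right) = 896 + b$)
$h = -7722$ ($h = 143 \left(-54\right) = -7722$)
$\frac{3080764}{-1332576} + \frac{h}{S{\left(\sqrt{-245 - 794} \right)}} = \frac{3080764}{-1332576} - \frac{7722}{896 + \sqrt{-245 - 794}} = 3080764 \left(- \frac{1}{1332576}\right) - \frac{7722}{896 + \sqrt{-1039}} = - \frac{770191}{333144} - \frac{7722}{896 + i \sqrt{1039}}$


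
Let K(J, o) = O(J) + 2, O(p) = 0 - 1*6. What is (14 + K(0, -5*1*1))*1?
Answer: 10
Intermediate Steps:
O(p) = -6 (O(p) = 0 - 6 = -6)
K(J, o) = -4 (K(J, o) = -6 + 2 = -4)
(14 + K(0, -5*1*1))*1 = (14 - 4)*1 = 10*1 = 10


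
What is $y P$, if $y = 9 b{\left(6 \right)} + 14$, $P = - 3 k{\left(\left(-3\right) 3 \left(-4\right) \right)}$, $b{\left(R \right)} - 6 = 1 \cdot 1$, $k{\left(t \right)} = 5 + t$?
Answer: $-9471$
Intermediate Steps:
$b{\left(R \right)} = 7$ ($b{\left(R \right)} = 6 + 1 \cdot 1 = 6 + 1 = 7$)
$P = -123$ ($P = - 3 \left(5 + \left(-3\right) 3 \left(-4\right)\right) = - 3 \left(5 - -36\right) = - 3 \left(5 + 36\right) = \left(-3\right) 41 = -123$)
$y = 77$ ($y = 9 \cdot 7 + 14 = 63 + 14 = 77$)
$y P = 77 \left(-123\right) = -9471$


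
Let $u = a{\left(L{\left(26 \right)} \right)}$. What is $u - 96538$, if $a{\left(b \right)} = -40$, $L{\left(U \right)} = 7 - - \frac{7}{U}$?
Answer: $-96578$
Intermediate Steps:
$L{\left(U \right)} = 7 + \frac{7}{U}$
$u = -40$
$u - 96538 = -40 - 96538 = -96578$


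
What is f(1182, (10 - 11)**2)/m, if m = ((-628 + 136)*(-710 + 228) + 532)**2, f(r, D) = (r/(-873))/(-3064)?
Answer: 197/25183866817672512 ≈ 7.8225e-15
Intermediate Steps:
f(r, D) = r/2674872 (f(r, D) = (r*(-1/873))*(-1/3064) = -r/873*(-1/3064) = r/2674872)
m = 56489880976 (m = (-492*(-482) + 532)**2 = (237144 + 532)**2 = 237676**2 = 56489880976)
f(1182, (10 - 11)**2)/m = ((1/2674872)*1182)/56489880976 = (197/445812)*(1/56489880976) = 197/25183866817672512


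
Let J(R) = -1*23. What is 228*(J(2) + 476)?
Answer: 103284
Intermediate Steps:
J(R) = -23
228*(J(2) + 476) = 228*(-23 + 476) = 228*453 = 103284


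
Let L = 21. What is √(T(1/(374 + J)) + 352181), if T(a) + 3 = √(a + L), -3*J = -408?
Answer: √(91601497800 + 510*√5462610)/510 ≈ 593.45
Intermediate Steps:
J = 136 (J = -⅓*(-408) = 136)
T(a) = -3 + √(21 + a) (T(a) = -3 + √(a + 21) = -3 + √(21 + a))
√(T(1/(374 + J)) + 352181) = √((-3 + √(21 + 1/(374 + 136))) + 352181) = √((-3 + √(21 + 1/510)) + 352181) = √((-3 + √(10711/510)) + 352181) = √((-3 + √5462610/510) + 352181) = √(352178 + √5462610/510)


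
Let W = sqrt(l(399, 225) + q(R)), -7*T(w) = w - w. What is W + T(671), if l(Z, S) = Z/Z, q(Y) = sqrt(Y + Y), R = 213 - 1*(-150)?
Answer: sqrt(1 + 11*sqrt(6)) ≈ 5.2862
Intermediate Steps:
R = 363 (R = 213 + 150 = 363)
q(Y) = sqrt(2)*sqrt(Y) (q(Y) = sqrt(2*Y) = sqrt(2)*sqrt(Y))
l(Z, S) = 1
T(w) = 0 (T(w) = -(w - w)/7 = -1/7*0 = 0)
W = sqrt(1 + 11*sqrt(6)) (W = sqrt(1 + sqrt(2)*sqrt(363)) = sqrt(1 + sqrt(2)*(11*sqrt(3))) = sqrt(1 + 11*sqrt(6)) ≈ 5.2862)
W + T(671) = sqrt(1 + 11*sqrt(6)) + 0 = sqrt(1 + 11*sqrt(6))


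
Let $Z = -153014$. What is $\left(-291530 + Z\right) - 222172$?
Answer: $-666716$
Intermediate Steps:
$\left(-291530 + Z\right) - 222172 = \left(-291530 - 153014\right) - 222172 = -444544 - 222172 = -666716$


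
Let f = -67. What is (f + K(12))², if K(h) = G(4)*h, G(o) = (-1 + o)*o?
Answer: 5929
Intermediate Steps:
G(o) = o*(-1 + o)
K(h) = 12*h (K(h) = (4*(-1 + 4))*h = (4*3)*h = 12*h)
(f + K(12))² = (-67 + 12*12)² = (-67 + 144)² = 77² = 5929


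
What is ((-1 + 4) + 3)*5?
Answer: 30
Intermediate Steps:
((-1 + 4) + 3)*5 = (3 + 3)*5 = 6*5 = 30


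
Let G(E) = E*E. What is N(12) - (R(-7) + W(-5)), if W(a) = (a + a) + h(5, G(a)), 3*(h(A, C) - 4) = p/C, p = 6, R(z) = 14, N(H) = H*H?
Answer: 3398/25 ≈ 135.92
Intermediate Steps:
N(H) = H²
G(E) = E²
h(A, C) = 4 + 2/C (h(A, C) = 4 + (6/C)/3 = 4 + 2/C)
W(a) = 4 + 2*a + 2/a² (W(a) = (a + a) + (4 + 2/(a²)) = 2*a + (4 + 2/a²) = 4 + 2*a + 2/a²)
N(12) - (R(-7) + W(-5)) = 12² - (14 + (4 + 2*(-5) + 2/(-5)²)) = 144 - (14 + (4 - 10 + 2*(1/25))) = 144 - (14 + (4 - 10 + 2/25)) = 144 - (14 - 148/25) = 144 - 1*202/25 = 144 - 202/25 = 3398/25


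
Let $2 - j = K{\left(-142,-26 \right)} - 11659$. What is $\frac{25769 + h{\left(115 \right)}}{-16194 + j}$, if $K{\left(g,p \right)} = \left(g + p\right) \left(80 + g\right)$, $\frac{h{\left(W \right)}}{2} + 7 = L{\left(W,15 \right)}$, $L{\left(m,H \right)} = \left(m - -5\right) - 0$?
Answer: $- \frac{8665}{4983} \approx -1.7389$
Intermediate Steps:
$L{\left(m,H \right)} = 5 + m$ ($L{\left(m,H \right)} = \left(m + 5\right) + 0 = \left(5 + m\right) + 0 = 5 + m$)
$h{\left(W \right)} = -4 + 2 W$ ($h{\left(W \right)} = -14 + 2 \left(5 + W\right) = -14 + \left(10 + 2 W\right) = -4 + 2 W$)
$K{\left(g,p \right)} = \left(80 + g\right) \left(g + p\right)$
$j = 1245$ ($j = 2 - \left(\left(\left(-142\right)^{2} + 80 \left(-142\right) + 80 \left(-26\right) - -3692\right) - 11659\right) = 2 - \left(\left(20164 - 11360 - 2080 + 3692\right) - 11659\right) = 2 - \left(10416 - 11659\right) = 2 - -1243 = 2 + 1243 = 1245$)
$\frac{25769 + h{\left(115 \right)}}{-16194 + j} = \frac{25769 + \left(-4 + 2 \cdot 115\right)}{-16194 + 1245} = \frac{25769 + \left(-4 + 230\right)}{-14949} = \left(25769 + 226\right) \left(- \frac{1}{14949}\right) = 25995 \left(- \frac{1}{14949}\right) = - \frac{8665}{4983}$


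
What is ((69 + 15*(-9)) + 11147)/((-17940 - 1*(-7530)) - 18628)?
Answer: -11081/29038 ≈ -0.38160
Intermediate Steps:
((69 + 15*(-9)) + 11147)/((-17940 - 1*(-7530)) - 18628) = ((69 - 135) + 11147)/((-17940 + 7530) - 18628) = (-66 + 11147)/(-10410 - 18628) = 11081/(-29038) = 11081*(-1/29038) = -11081/29038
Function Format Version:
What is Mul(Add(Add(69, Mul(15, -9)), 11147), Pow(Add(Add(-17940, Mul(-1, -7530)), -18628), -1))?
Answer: Rational(-11081, 29038) ≈ -0.38160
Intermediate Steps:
Mul(Add(Add(69, Mul(15, -9)), 11147), Pow(Add(Add(-17940, Mul(-1, -7530)), -18628), -1)) = Mul(Add(Add(69, -135), 11147), Pow(Add(Add(-17940, 7530), -18628), -1)) = Mul(Add(-66, 11147), Pow(Add(-10410, -18628), -1)) = Mul(11081, Pow(-29038, -1)) = Mul(11081, Rational(-1, 29038)) = Rational(-11081, 29038)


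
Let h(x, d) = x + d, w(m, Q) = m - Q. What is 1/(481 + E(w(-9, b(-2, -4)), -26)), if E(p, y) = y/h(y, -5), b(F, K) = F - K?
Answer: 31/14937 ≈ 0.0020754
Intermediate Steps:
h(x, d) = d + x
E(p, y) = y/(-5 + y)
1/(481 + E(w(-9, b(-2, -4)), -26)) = 1/(481 - 26/(-5 - 26)) = 1/(481 - 26/(-31)) = 1/(481 - 26*(-1/31)) = 1/(481 + 26/31) = 1/(14937/31) = 31/14937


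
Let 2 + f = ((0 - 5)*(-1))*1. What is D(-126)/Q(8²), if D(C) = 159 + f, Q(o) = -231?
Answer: -54/77 ≈ -0.70130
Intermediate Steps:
f = 3 (f = -2 + ((0 - 5)*(-1))*1 = -2 - 5*(-1)*1 = -2 + 5*1 = -2 + 5 = 3)
D(C) = 162 (D(C) = 159 + 3 = 162)
D(-126)/Q(8²) = 162/(-231) = 162*(-1/231) = -54/77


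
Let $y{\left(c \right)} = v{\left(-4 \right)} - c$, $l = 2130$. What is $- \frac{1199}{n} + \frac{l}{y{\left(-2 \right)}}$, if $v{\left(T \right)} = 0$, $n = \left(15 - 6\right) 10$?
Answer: $\frac{94651}{90} \approx 1051.7$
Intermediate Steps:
$n = 90$ ($n = 9 \cdot 10 = 90$)
$y{\left(c \right)} = - c$ ($y{\left(c \right)} = 0 - c = - c$)
$- \frac{1199}{n} + \frac{l}{y{\left(-2 \right)}} = - \frac{1199}{90} + \frac{2130}{\left(-1\right) \left(-2\right)} = \left(-1199\right) \frac{1}{90} + \frac{2130}{2} = - \frac{1199}{90} + 2130 \cdot \frac{1}{2} = - \frac{1199}{90} + 1065 = \frac{94651}{90}$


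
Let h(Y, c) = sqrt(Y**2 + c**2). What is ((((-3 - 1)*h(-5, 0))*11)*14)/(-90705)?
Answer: 616/18141 ≈ 0.033956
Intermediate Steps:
((((-3 - 1)*h(-5, 0))*11)*14)/(-90705) = ((((-3 - 1)*sqrt((-5)**2 + 0**2))*11)*14)/(-90705) = ((-4*sqrt(25 + 0)*11)*14)*(-1/90705) = ((-4*sqrt(25)*11)*14)*(-1/90705) = ((-4*5*11)*14)*(-1/90705) = (-20*11*14)*(-1/90705) = -220*14*(-1/90705) = -3080*(-1/90705) = 616/18141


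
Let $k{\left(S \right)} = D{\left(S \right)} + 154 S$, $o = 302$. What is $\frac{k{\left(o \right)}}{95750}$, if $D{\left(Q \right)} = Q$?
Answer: $\frac{4681}{9575} \approx 0.48888$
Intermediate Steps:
$k{\left(S \right)} = 155 S$ ($k{\left(S \right)} = S + 154 S = 155 S$)
$\frac{k{\left(o \right)}}{95750} = \frac{155 \cdot 302}{95750} = 46810 \cdot \frac{1}{95750} = \frac{4681}{9575}$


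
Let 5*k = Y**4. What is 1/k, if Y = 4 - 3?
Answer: 5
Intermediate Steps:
Y = 1
k = 1/5 (k = (1/5)*1**4 = (1/5)*1 = 1/5 ≈ 0.20000)
1/k = 1/(1/5) = 5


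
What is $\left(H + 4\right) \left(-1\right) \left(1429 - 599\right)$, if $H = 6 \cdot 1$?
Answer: $-8300$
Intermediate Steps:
$H = 6$
$\left(H + 4\right) \left(-1\right) \left(1429 - 599\right) = \left(6 + 4\right) \left(-1\right) \left(1429 - 599\right) = 10 \left(-1\right) 830 = \left(-10\right) 830 = -8300$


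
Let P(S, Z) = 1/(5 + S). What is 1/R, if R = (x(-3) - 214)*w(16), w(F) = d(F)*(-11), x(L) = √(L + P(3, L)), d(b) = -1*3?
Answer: -1712/12090903 - 2*I*√46/12090903 ≈ -0.00014159 - 1.1219e-6*I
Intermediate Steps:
d(b) = -3
x(L) = √(⅛ + L) (x(L) = √(L + 1/(5 + 3)) = √(L + 1/8) = √(L + ⅛) = √(⅛ + L))
w(F) = 33 (w(F) = -3*(-11) = 33)
R = -7062 + 33*I*√46/4 (R = (√(2 + 16*(-3))/4 - 214)*33 = (√(2 - 48)/4 - 214)*33 = (√(-46)/4 - 214)*33 = ((I*√46)/4 - 214)*33 = (I*√46/4 - 214)*33 = (-214 + I*√46/4)*33 = -7062 + 33*I*√46/4 ≈ -7062.0 + 55.954*I)
1/R = 1/(-7062 + 33*I*√46/4)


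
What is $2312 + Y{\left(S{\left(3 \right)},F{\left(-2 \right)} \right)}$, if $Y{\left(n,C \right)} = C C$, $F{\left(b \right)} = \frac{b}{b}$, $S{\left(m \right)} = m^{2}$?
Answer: $2313$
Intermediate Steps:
$F{\left(b \right)} = 1$
$Y{\left(n,C \right)} = C^{2}$
$2312 + Y{\left(S{\left(3 \right)},F{\left(-2 \right)} \right)} = 2312 + 1^{2} = 2312 + 1 = 2313$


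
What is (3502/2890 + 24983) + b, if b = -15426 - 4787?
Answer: 405553/85 ≈ 4771.2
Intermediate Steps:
b = -20213
(3502/2890 + 24983) + b = (3502/2890 + 24983) - 20213 = (3502*(1/2890) + 24983) - 20213 = (103/85 + 24983) - 20213 = 2123658/85 - 20213 = 405553/85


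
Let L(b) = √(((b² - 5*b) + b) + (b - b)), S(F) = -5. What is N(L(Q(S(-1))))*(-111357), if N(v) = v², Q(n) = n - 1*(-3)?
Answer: -1336284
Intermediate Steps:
Q(n) = 3 + n (Q(n) = n + 3 = 3 + n)
L(b) = √(b² - 4*b) (L(b) = √((b² - 4*b) + 0) = √(b² - 4*b))
N(L(Q(S(-1))))*(-111357) = (√((3 - 5)*(-4 + (3 - 5))))²*(-111357) = (√(-2*(-4 - 2)))²*(-111357) = (√(-2*(-6)))²*(-111357) = (√12)²*(-111357) = (2*√3)²*(-111357) = 12*(-111357) = -1336284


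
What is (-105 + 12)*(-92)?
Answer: 8556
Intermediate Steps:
(-105 + 12)*(-92) = -93*(-92) = 8556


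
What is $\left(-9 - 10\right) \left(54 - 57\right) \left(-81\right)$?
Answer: $-4617$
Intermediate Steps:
$\left(-9 - 10\right) \left(54 - 57\right) \left(-81\right) = \left(-19\right) \left(-3\right) \left(-81\right) = 57 \left(-81\right) = -4617$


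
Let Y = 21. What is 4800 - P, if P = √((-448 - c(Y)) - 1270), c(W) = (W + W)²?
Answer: 4800 - I*√3482 ≈ 4800.0 - 59.008*I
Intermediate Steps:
c(W) = 4*W² (c(W) = (2*W)² = 4*W²)
P = I*√3482 (P = √((-448 - 4*21²) - 1270) = √((-448 - 4*441) - 1270) = √((-448 - 1*1764) - 1270) = √((-448 - 1764) - 1270) = √(-2212 - 1270) = √(-3482) = I*√3482 ≈ 59.008*I)
4800 - P = 4800 - I*√3482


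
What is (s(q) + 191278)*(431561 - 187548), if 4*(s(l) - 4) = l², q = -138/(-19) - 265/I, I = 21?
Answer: 4246304099355923/90972 ≈ 4.6677e+10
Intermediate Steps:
q = -2137/399 (q = -138/(-19) - 265/21 = -138*(-1/19) - 265*1/21 = 138/19 - 265/21 = -2137/399 ≈ -5.3559)
s(l) = 4 + l²/4
(s(q) + 191278)*(431561 - 187548) = ((4 + (-2137/399)²/4) + 191278)*(431561 - 187548) = ((4 + (¼)*(4566769/159201)) + 191278)*244013 = ((4 + 4566769/636804) + 191278)*244013 = (7113985/636804 + 191278)*244013 = (121813709497/636804)*244013 = 4246304099355923/90972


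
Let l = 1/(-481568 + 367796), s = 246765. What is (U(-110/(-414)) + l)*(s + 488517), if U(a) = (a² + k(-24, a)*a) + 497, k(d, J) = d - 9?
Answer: 32413444206892681/90278082 ≈ 3.5904e+8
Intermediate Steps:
k(d, J) = -9 + d
U(a) = 497 + a² - 33*a (U(a) = (a² + (-9 - 24)*a) + 497 = (a² - 33*a) + 497 = 497 + a² - 33*a)
l = -1/113772 (l = 1/(-113772) = -1/113772 ≈ -8.7895e-6)
(U(-110/(-414)) + l)*(s + 488517) = ((497 + (-110/(-414))² - (-3630)/(-414)) - 1/113772)*(246765 + 488517) = ((497 + (-110*(-1/414))² - (-3630)*(-1)/414) - 1/113772)*735282 = ((497 + (55/207)² - 33*55/207) - 1/113772)*735282 = ((497 + 3025/42849 - 605/69) - 1/113772)*735282 = (20923273/42849 - 1/113772)*735282 = (793494190969/1625005476)*735282 = 32413444206892681/90278082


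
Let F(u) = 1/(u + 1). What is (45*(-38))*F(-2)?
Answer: 1710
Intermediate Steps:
F(u) = 1/(1 + u)
(45*(-38))*F(-2) = (45*(-38))/(1 - 2) = -1710/(-1) = -1710*(-1) = 1710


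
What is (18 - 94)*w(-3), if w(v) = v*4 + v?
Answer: 1140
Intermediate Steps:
w(v) = 5*v (w(v) = 4*v + v = 5*v)
(18 - 94)*w(-3) = (18 - 94)*(5*(-3)) = -76*(-15) = 1140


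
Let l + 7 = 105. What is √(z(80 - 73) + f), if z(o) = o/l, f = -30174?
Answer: I*√5914090/14 ≈ 173.71*I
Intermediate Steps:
l = 98 (l = -7 + 105 = 98)
z(o) = o/98
√(z(80 - 73) + f) = √((80 - 73)/98 - 30174) = √((1/98)*7 - 30174) = √(1/14 - 30174) = √(-422435/14) = I*√5914090/14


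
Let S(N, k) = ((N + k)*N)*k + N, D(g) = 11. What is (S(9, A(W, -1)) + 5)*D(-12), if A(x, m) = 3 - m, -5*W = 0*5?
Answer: 5302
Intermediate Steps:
W = 0 (W = -0*5 = -1/5*0 = 0)
S(N, k) = N + N*k*(N + k) (S(N, k) = (N*(N + k))*k + N = N*k*(N + k) + N = N + N*k*(N + k))
(S(9, A(W, -1)) + 5)*D(-12) = (9*(1 + (3 - 1*(-1))**2 + 9*(3 - 1*(-1))) + 5)*11 = (9*(1 + (3 + 1)**2 + 9*(3 + 1)) + 5)*11 = (9*(1 + 4**2 + 9*4) + 5)*11 = (9*(1 + 16 + 36) + 5)*11 = (9*53 + 5)*11 = (477 + 5)*11 = 482*11 = 5302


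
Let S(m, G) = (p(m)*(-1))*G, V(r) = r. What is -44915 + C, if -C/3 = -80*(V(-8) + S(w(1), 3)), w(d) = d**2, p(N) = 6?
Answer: -51155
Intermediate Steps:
S(m, G) = -6*G (S(m, G) = (6*(-1))*G = -6*G)
C = -6240 (C = -(-240)*(-8 - 6*3) = -(-240)*(-8 - 18) = -(-240)*(-26) = -3*2080 = -6240)
-44915 + C = -44915 - 6240 = -51155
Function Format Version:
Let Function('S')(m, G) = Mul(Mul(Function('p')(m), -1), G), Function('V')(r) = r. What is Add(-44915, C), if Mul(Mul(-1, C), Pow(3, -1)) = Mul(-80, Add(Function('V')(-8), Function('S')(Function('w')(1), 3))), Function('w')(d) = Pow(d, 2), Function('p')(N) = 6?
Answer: -51155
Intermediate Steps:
Function('S')(m, G) = Mul(-6, G) (Function('S')(m, G) = Mul(Mul(6, -1), G) = Mul(-6, G))
C = -6240 (C = Mul(-3, Mul(-80, Add(-8, Mul(-6, 3)))) = Mul(-3, Mul(-80, Add(-8, -18))) = Mul(-3, Mul(-80, -26)) = Mul(-3, 2080) = -6240)
Add(-44915, C) = Add(-44915, -6240) = -51155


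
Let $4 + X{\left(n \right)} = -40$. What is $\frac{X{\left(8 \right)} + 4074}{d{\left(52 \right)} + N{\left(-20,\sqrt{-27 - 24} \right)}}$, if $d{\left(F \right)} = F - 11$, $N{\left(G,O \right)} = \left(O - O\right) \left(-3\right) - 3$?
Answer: $\frac{2015}{19} \approx 106.05$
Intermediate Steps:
$N{\left(G,O \right)} = -3$ ($N{\left(G,O \right)} = 0 \left(-3\right) - 3 = 0 - 3 = -3$)
$X{\left(n \right)} = -44$ ($X{\left(n \right)} = -4 - 40 = -44$)
$d{\left(F \right)} = -11 + F$
$\frac{X{\left(8 \right)} + 4074}{d{\left(52 \right)} + N{\left(-20,\sqrt{-27 - 24} \right)}} = \frac{-44 + 4074}{\left(-11 + 52\right) - 3} = \frac{4030}{41 - 3} = \frac{4030}{38} = 4030 \cdot \frac{1}{38} = \frac{2015}{19}$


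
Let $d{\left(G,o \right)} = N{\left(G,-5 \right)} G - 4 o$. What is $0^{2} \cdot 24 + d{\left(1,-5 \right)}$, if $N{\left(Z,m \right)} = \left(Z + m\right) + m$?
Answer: $11$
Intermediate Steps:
$N{\left(Z,m \right)} = Z + 2 m$
$d{\left(G,o \right)} = - 4 o + G \left(-10 + G\right)$ ($d{\left(G,o \right)} = \left(G + 2 \left(-5\right)\right) G - 4 o = \left(G - 10\right) G - 4 o = \left(-10 + G\right) G - 4 o = G \left(-10 + G\right) - 4 o = - 4 o + G \left(-10 + G\right)$)
$0^{2} \cdot 24 + d{\left(1,-5 \right)} = 0^{2} \cdot 24 + \left(\left(-4\right) \left(-5\right) + 1 \left(-10 + 1\right)\right) = 0 \cdot 24 + \left(20 + 1 \left(-9\right)\right) = 0 + \left(20 - 9\right) = 0 + 11 = 11$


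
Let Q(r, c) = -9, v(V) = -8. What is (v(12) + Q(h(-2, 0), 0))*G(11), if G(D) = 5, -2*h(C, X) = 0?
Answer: -85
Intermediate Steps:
h(C, X) = 0 (h(C, X) = -1/2*0 = 0)
(v(12) + Q(h(-2, 0), 0))*G(11) = (-8 - 9)*5 = -17*5 = -85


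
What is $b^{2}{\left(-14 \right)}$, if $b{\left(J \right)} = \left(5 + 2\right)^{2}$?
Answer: $2401$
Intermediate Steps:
$b{\left(J \right)} = 49$ ($b{\left(J \right)} = 7^{2} = 49$)
$b^{2}{\left(-14 \right)} = 49^{2} = 2401$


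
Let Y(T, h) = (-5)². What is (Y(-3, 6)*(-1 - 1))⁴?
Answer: 6250000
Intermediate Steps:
Y(T, h) = 25
(Y(-3, 6)*(-1 - 1))⁴ = (25*(-1 - 1))⁴ = (25*(-2))⁴ = (-50)⁴ = 6250000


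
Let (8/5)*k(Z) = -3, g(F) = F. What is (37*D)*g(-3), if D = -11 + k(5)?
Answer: 11433/8 ≈ 1429.1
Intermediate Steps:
k(Z) = -15/8 (k(Z) = (5/8)*(-3) = -15/8)
D = -103/8 (D = -11 - 15/8 = -103/8 ≈ -12.875)
(37*D)*g(-3) = (37*(-103/8))*(-3) = -3811/8*(-3) = 11433/8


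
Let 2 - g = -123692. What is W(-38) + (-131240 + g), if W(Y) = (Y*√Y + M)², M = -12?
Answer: -62274 + 912*I*√38 ≈ -62274.0 + 5621.9*I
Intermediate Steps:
g = 123694 (g = 2 - 1*(-123692) = 2 + 123692 = 123694)
W(Y) = (-12 + Y^(3/2))² (W(Y) = (Y*√Y - 12)² = (Y^(3/2) - 12)² = (-12 + Y^(3/2))²)
W(-38) + (-131240 + g) = (-12 + (-38)^(3/2))² + (-131240 + 123694) = (-12 - 38*I*√38)² - 7546 = -7546 + (-12 - 38*I*√38)²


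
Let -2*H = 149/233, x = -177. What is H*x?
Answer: 26373/466 ≈ 56.594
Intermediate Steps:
H = -149/466 (H = -149/(2*233) = -½*149/233 = -149/466 ≈ -0.31974)
H*x = -149/466*(-177) = 26373/466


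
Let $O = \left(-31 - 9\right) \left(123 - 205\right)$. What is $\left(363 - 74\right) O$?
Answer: $947920$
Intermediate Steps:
$O = 3280$ ($O = \left(-40\right) \left(-82\right) = 3280$)
$\left(363 - 74\right) O = \left(363 - 74\right) 3280 = 289 \cdot 3280 = 947920$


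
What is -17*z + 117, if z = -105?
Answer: 1902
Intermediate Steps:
-17*z + 117 = -17*(-105) + 117 = 1785 + 117 = 1902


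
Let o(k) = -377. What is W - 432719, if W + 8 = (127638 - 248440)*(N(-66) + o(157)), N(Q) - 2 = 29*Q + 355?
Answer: 233198341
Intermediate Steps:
N(Q) = 357 + 29*Q (N(Q) = 2 + (29*Q + 355) = 2 + (355 + 29*Q) = 357 + 29*Q)
W = 233631060 (W = -8 + (127638 - 248440)*((357 + 29*(-66)) - 377) = -8 - 120802*((357 - 1914) - 377) = -8 - 120802*(-1557 - 377) = -8 - 120802*(-1934) = -8 + 233631068 = 233631060)
W - 432719 = 233631060 - 432719 = 233198341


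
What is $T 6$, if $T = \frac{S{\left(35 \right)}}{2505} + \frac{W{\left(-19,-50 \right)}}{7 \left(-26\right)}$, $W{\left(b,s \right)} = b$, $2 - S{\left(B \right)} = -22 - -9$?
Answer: $\frac{10065}{15197} \approx 0.6623$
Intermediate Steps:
$S{\left(B \right)} = 15$ ($S{\left(B \right)} = 2 - \left(-22 - -9\right) = 2 - \left(-22 + 9\right) = 2 - -13 = 2 + 13 = 15$)
$T = \frac{3355}{30394}$ ($T = \frac{15}{2505} - \frac{19}{7 \left(-26\right)} = 15 \cdot \frac{1}{2505} - \frac{19}{-182} = \frac{1}{167} - - \frac{19}{182} = \frac{1}{167} + \frac{19}{182} = \frac{3355}{30394} \approx 0.11038$)
$T 6 = \frac{3355}{30394} \cdot 6 = \frac{10065}{15197}$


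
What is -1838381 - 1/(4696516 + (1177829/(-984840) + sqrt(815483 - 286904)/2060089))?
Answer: -166913029372950839533807798925337871505018861/90793491323578467920602031659982751241 + 5994301688131435200*sqrt(58731)/90793491323578467920602031659982751241 ≈ -1.8384e+6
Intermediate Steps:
-1838381 - 1/(4696516 + (1177829/(-984840) + sqrt(815483 - 286904)/2060089)) = -1838381 - 1/(4696516 + (1177829*(-1/984840) + sqrt(528579)*(1/2060089))) = -1838381 - 1/(4696516 + (-1177829/984840 + (3*sqrt(58731))*(1/2060089))) = -1838381 - 1/(4696516 + (-1177829/984840 + 3*sqrt(58731)/2060089)) = -1838381 - 1/(4625315639611/984840 + 3*sqrt(58731)/2060089)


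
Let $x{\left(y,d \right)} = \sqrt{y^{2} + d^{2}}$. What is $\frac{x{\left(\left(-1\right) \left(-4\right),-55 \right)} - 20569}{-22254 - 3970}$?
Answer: $\frac{20569}{26224} - \frac{\sqrt{3041}}{26224} \approx 0.78226$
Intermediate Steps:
$x{\left(y,d \right)} = \sqrt{d^{2} + y^{2}}$
$\frac{x{\left(\left(-1\right) \left(-4\right),-55 \right)} - 20569}{-22254 - 3970} = \frac{\sqrt{\left(-55\right)^{2} + \left(\left(-1\right) \left(-4\right)\right)^{2}} - 20569}{-22254 - 3970} = \frac{\sqrt{3025 + 4^{2}} - 20569}{-26224} = \left(\sqrt{3025 + 16} - 20569\right) \left(- \frac{1}{26224}\right) = \left(\sqrt{3041} - 20569\right) \left(- \frac{1}{26224}\right) = \left(-20569 + \sqrt{3041}\right) \left(- \frac{1}{26224}\right) = \frac{20569}{26224} - \frac{\sqrt{3041}}{26224}$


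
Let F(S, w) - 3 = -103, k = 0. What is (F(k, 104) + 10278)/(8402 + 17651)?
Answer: 10178/26053 ≈ 0.39067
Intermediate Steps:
F(S, w) = -100 (F(S, w) = 3 - 103 = -100)
(F(k, 104) + 10278)/(8402 + 17651) = (-100 + 10278)/(8402 + 17651) = 10178/26053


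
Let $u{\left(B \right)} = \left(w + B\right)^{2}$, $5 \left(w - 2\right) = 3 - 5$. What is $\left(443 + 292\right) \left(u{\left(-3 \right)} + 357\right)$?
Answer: $\frac{1319178}{5} \approx 2.6384 \cdot 10^{5}$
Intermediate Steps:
$w = \frac{8}{5}$ ($w = 2 + \frac{3 - 5}{5} = 2 + \frac{1}{5} \left(-2\right) = 2 - \frac{2}{5} = \frac{8}{5} \approx 1.6$)
$u{\left(B \right)} = \left(\frac{8}{5} + B\right)^{2}$
$\left(443 + 292\right) \left(u{\left(-3 \right)} + 357\right) = \left(443 + 292\right) \left(\frac{\left(8 + 5 \left(-3\right)\right)^{2}}{25} + 357\right) = 735 \left(\frac{\left(8 - 15\right)^{2}}{25} + 357\right) = 735 \left(\frac{\left(-7\right)^{2}}{25} + 357\right) = 735 \left(\frac{1}{25} \cdot 49 + 357\right) = 735 \left(\frac{49}{25} + 357\right) = 735 \cdot \frac{8974}{25} = \frac{1319178}{5}$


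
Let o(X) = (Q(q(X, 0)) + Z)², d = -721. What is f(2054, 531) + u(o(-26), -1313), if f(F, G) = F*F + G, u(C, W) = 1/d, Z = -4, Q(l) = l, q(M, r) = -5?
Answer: 3042221286/721 ≈ 4.2194e+6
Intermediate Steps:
o(X) = 81 (o(X) = (-5 - 4)² = (-9)² = 81)
u(C, W) = -1/721 (u(C, W) = 1/(-721) = -1/721)
f(F, G) = G + F² (f(F, G) = F² + G = G + F²)
f(2054, 531) + u(o(-26), -1313) = (531 + 2054²) - 1/721 = (531 + 4218916) - 1/721 = 4219447 - 1/721 = 3042221286/721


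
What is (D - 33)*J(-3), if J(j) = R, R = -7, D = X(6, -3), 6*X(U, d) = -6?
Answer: 238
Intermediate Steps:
X(U, d) = -1 (X(U, d) = (⅙)*(-6) = -1)
D = -1
J(j) = -7
(D - 33)*J(-3) = (-1 - 33)*(-7) = -34*(-7) = 238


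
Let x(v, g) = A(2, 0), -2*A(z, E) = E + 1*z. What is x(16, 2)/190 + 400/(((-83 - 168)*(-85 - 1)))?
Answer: 27207/2050670 ≈ 0.013267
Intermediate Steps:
A(z, E) = -E/2 - z/2 (A(z, E) = -(E + 1*z)/2 = -(E + z)/2 = -E/2 - z/2)
x(v, g) = -1 (x(v, g) = -½*0 - ½*2 = 0 - 1 = -1)
x(16, 2)/190 + 400/(((-83 - 168)*(-85 - 1))) = -1/190 + 400/(((-83 - 168)*(-85 - 1))) = -1*1/190 + 400/((-251*(-86))) = -1/190 + 400/21586 = -1/190 + 400*(1/21586) = -1/190 + 200/10793 = 27207/2050670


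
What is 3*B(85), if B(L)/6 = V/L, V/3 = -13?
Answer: -702/85 ≈ -8.2588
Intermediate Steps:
V = -39 (V = 3*(-13) = -39)
B(L) = -234/L (B(L) = 6*(-39/L) = -234/L)
3*B(85) = 3*(-234/85) = -702/85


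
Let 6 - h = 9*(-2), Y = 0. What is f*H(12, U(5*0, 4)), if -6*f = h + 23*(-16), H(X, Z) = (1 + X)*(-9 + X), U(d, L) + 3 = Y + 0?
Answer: 2236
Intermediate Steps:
U(d, L) = -3 (U(d, L) = -3 + (0 + 0) = -3 + 0 = -3)
h = 24 (h = 6 - 9*(-2) = 6 - 1*(-18) = 6 + 18 = 24)
f = 172/3 (f = -(24 + 23*(-16))/6 = -(24 - 368)/6 = -⅙*(-344) = 172/3 ≈ 57.333)
f*H(12, U(5*0, 4)) = 172*(-9 + 12² - 8*12)/3 = 172*(-9 + 144 - 96)/3 = (172/3)*39 = 2236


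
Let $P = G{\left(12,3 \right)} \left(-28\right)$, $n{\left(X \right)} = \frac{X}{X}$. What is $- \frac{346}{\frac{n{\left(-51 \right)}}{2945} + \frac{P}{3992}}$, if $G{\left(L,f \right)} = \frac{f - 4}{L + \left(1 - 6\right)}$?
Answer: $- \frac{1016932060}{3943} \approx -2.5791 \cdot 10^{5}$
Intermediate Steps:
$n{\left(X \right)} = 1$
$G{\left(L,f \right)} = \frac{-4 + f}{-5 + L}$ ($G{\left(L,f \right)} = \frac{-4 + f}{L + \left(1 - 6\right)} = \frac{-4 + f}{L - 5} = \frac{-4 + f}{-5 + L}$)
$P = 4$ ($P = \frac{-4 + 3}{-5 + 12} \left(-28\right) = \frac{1}{7} \left(-1\right) \left(-28\right) = \left(- \frac{1}{7}\right) \left(-28\right) = 4$)
$- \frac{346}{\frac{n{\left(-51 \right)}}{2945} + \frac{P}{3992}} = - \frac{346}{1 \cdot \frac{1}{2945} + \frac{4}{3992}} = - \frac{346}{1 \cdot \frac{1}{2945} + 4 \cdot \frac{1}{3992}} = - \frac{346}{\frac{1}{2945} + \frac{1}{998}} = - \frac{346}{\frac{3943}{2939110}} = \left(-346\right) \frac{2939110}{3943} = - \frac{1016932060}{3943}$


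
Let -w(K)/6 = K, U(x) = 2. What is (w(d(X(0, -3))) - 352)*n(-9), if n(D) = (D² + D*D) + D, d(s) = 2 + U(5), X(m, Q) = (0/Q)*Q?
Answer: -57528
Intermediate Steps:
X(m, Q) = 0 (X(m, Q) = 0*Q = 0)
d(s) = 4 (d(s) = 2 + 2 = 4)
w(K) = -6*K
n(D) = D + 2*D² (n(D) = (D² + D²) + D = 2*D² + D = D + 2*D²)
(w(d(X(0, -3))) - 352)*n(-9) = (-6*4 - 352)*(-9*(1 + 2*(-9))) = (-24 - 352)*(-9*(1 - 18)) = -(-3384)*(-17) = -376*153 = -57528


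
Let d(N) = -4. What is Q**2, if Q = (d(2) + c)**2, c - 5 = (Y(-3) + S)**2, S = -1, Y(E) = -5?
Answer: 1874161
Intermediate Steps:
c = 41 (c = 5 + (-5 - 1)**2 = 5 + (-6)**2 = 5 + 36 = 41)
Q = 1369 (Q = (-4 + 41)**2 = 37**2 = 1369)
Q**2 = 1369**2 = 1874161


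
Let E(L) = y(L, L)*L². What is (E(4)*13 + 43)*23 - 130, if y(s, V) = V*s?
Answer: 77403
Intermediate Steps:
E(L) = L⁴ (E(L) = (L*L)*L² = L²*L² = L⁴)
(E(4)*13 + 43)*23 - 130 = (4⁴*13 + 43)*23 - 130 = (256*13 + 43)*23 - 130 = (3328 + 43)*23 - 130 = 3371*23 - 130 = 77533 - 130 = 77403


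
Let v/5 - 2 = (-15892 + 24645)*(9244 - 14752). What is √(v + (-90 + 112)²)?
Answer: I*√241057126 ≈ 15526.0*I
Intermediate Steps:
v = -241057610 (v = 10 + 5*((-15892 + 24645)*(9244 - 14752)) = 10 + 5*(8753*(-5508)) = 10 + 5*(-48211524) = 10 - 241057620 = -241057610)
√(v + (-90 + 112)²) = √(-241057610 + (-90 + 112)²) = √(-241057610 + 22²) = √(-241057610 + 484) = √(-241057126) = I*√241057126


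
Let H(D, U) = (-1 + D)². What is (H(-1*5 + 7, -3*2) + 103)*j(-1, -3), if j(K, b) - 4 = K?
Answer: 312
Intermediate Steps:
j(K, b) = 4 + K
(H(-1*5 + 7, -3*2) + 103)*j(-1, -3) = ((-1 + (-1*5 + 7))² + 103)*(4 - 1) = ((-1 + (-5 + 7))² + 103)*3 = ((-1 + 2)² + 103)*3 = (1² + 103)*3 = (1 + 103)*3 = 104*3 = 312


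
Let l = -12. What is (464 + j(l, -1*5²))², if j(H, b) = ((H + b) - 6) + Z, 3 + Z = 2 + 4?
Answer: 179776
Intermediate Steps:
Z = 3 (Z = -3 + (2 + 4) = -3 + 6 = 3)
j(H, b) = -3 + H + b (j(H, b) = ((H + b) - 6) + 3 = (-6 + H + b) + 3 = -3 + H + b)
(464 + j(l, -1*5²))² = (464 + (-3 - 12 - 1*5²))² = (464 + (-3 - 12 - 1*25))² = (464 + (-3 - 12 - 25))² = (464 - 40)² = 424² = 179776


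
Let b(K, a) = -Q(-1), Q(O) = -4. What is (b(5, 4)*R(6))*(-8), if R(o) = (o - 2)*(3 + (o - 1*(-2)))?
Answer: -1408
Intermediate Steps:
R(o) = (-2 + o)*(5 + o) (R(o) = (-2 + o)*(3 + (o + 2)) = (-2 + o)*(3 + (2 + o)) = (-2 + o)*(5 + o))
b(K, a) = 4 (b(K, a) = -1*(-4) = 4)
(b(5, 4)*R(6))*(-8) = (4*(-10 + 6**2 + 3*6))*(-8) = (4*(-10 + 36 + 18))*(-8) = (4*44)*(-8) = 176*(-8) = -1408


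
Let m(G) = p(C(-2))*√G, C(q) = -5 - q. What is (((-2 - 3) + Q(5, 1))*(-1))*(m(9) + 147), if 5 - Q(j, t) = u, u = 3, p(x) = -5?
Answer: 396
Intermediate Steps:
Q(j, t) = 2 (Q(j, t) = 5 - 1*3 = 5 - 3 = 2)
m(G) = -5*√G
(((-2 - 3) + Q(5, 1))*(-1))*(m(9) + 147) = (((-2 - 3) + 2)*(-1))*(-5*√9 + 147) = ((-5 + 2)*(-1))*(-5*3 + 147) = (-3*(-1))*(-15 + 147) = 3*132 = 396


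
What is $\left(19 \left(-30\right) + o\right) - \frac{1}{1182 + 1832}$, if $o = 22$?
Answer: $- \frac{1651673}{3014} \approx -548.0$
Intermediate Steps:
$\left(19 \left(-30\right) + o\right) - \frac{1}{1182 + 1832} = \left(19 \left(-30\right) + 22\right) - \frac{1}{1182 + 1832} = \left(-570 + 22\right) - \frac{1}{3014} = -548 - \frac{1}{3014} = - \frac{1651673}{3014}$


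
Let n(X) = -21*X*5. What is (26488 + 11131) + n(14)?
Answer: 36149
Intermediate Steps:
n(X) = -105*X
(26488 + 11131) + n(14) = (26488 + 11131) - 105*14 = 37619 - 1470 = 36149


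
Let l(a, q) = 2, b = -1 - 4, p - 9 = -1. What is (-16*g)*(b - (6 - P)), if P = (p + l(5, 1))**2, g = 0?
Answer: 0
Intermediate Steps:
p = 8 (p = 9 - 1 = 8)
b = -5
P = 100 (P = (8 + 2)**2 = 10**2 = 100)
(-16*g)*(b - (6 - P)) = (-16*0)*(-5 - (6 - 1*100)) = 0*(-5 - (6 - 100)) = 0*(-5 - 1*(-94)) = 0*(-5 + 94) = 0*89 = 0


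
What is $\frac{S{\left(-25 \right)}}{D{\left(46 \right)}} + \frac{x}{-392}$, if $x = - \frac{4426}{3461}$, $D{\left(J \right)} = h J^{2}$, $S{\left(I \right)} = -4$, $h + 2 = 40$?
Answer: $\frac{21903685}{6818156156} \approx 0.0032126$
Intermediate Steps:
$h = 38$ ($h = -2 + 40 = 38$)
$D{\left(J \right)} = 38 J^{2}$
$x = - \frac{4426}{3461}$ ($x = \left(-4426\right) \frac{1}{3461} = - \frac{4426}{3461} \approx -1.2788$)
$\frac{S{\left(-25 \right)}}{D{\left(46 \right)}} + \frac{x}{-392} = - \frac{4}{38 \cdot 46^{2}} - \frac{4426}{3461 \left(-392\right)} = - \frac{4}{38 \cdot 2116} - - \frac{2213}{678356} = - \frac{4}{80408} + \frac{2213}{678356} = \left(-4\right) \frac{1}{80408} + \frac{2213}{678356} = - \frac{1}{20102} + \frac{2213}{678356} = \frac{21903685}{6818156156}$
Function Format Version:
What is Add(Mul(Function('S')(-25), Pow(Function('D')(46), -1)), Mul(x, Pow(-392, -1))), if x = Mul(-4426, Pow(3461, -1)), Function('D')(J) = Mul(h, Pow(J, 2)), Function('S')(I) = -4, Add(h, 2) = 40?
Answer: Rational(21903685, 6818156156) ≈ 0.0032126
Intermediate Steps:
h = 38 (h = Add(-2, 40) = 38)
Function('D')(J) = Mul(38, Pow(J, 2))
x = Rational(-4426, 3461) (x = Mul(-4426, Rational(1, 3461)) = Rational(-4426, 3461) ≈ -1.2788)
Add(Mul(Function('S')(-25), Pow(Function('D')(46), -1)), Mul(x, Pow(-392, -1))) = Add(Mul(-4, Pow(Mul(38, Pow(46, 2)), -1)), Mul(Rational(-4426, 3461), Pow(-392, -1))) = Add(Mul(-4, Pow(Mul(38, 2116), -1)), Mul(Rational(-4426, 3461), Rational(-1, 392))) = Add(Mul(-4, Pow(80408, -1)), Rational(2213, 678356)) = Add(Mul(-4, Rational(1, 80408)), Rational(2213, 678356)) = Add(Rational(-1, 20102), Rational(2213, 678356)) = Rational(21903685, 6818156156)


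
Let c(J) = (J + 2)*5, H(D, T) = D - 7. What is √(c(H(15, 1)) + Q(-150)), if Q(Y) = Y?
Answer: 10*I ≈ 10.0*I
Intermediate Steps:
H(D, T) = -7 + D
c(J) = 10 + 5*J (c(J) = (2 + J)*5 = 10 + 5*J)
√(c(H(15, 1)) + Q(-150)) = √((10 + 5*(-7 + 15)) - 150) = √((10 + 5*8) - 150) = √((10 + 40) - 150) = √(50 - 150) = √(-100) = 10*I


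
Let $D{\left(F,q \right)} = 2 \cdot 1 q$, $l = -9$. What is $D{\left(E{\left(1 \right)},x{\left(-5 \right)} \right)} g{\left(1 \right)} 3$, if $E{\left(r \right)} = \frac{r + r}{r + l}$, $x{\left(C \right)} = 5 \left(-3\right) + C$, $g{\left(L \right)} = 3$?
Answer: $-360$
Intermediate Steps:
$x{\left(C \right)} = -15 + C$
$E{\left(r \right)} = \frac{2 r}{-9 + r}$ ($E{\left(r \right)} = \frac{r + r}{r - 9} = \frac{2 r}{-9 + r}$)
$D{\left(F,q \right)} = 2 q$
$D{\left(E{\left(1 \right)},x{\left(-5 \right)} \right)} g{\left(1 \right)} 3 = 2 \left(-15 - 5\right) 3 \cdot 3 = 2 \left(-20\right) 9 = \left(-40\right) 9 = -360$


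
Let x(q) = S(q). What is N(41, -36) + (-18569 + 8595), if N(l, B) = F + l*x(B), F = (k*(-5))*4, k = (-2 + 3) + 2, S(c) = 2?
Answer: -9952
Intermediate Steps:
x(q) = 2
k = 3 (k = 1 + 2 = 3)
F = -60 (F = (3*(-5))*4 = -15*4 = -60)
N(l, B) = -60 + 2*l (N(l, B) = -60 + l*2 = -60 + 2*l)
N(41, -36) + (-18569 + 8595) = (-60 + 2*41) + (-18569 + 8595) = (-60 + 82) - 9974 = 22 - 9974 = -9952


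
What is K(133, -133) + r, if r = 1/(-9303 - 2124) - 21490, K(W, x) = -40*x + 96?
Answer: -183677599/11427 ≈ -16074.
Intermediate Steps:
K(W, x) = 96 - 40*x
r = -245566231/11427 (r = 1/(-11427) - 21490 = -1/11427 - 21490 = -245566231/11427 ≈ -21490.)
K(133, -133) + r = (96 - 40*(-133)) - 245566231/11427 = (96 + 5320) - 245566231/11427 = 5416 - 245566231/11427 = -183677599/11427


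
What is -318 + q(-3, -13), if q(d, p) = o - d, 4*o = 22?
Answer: -619/2 ≈ -309.50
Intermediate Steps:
o = 11/2 (o = (¼)*22 = 11/2 ≈ 5.5000)
q(d, p) = 11/2 - d
-318 + q(-3, -13) = -318 + (11/2 - 1*(-3)) = -318 + (11/2 + 3) = -318 + 17/2 = -619/2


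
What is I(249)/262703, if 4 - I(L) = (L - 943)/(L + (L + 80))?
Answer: 1503/75921167 ≈ 1.9797e-5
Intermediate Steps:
I(L) = 4 - (-943 + L)/(80 + 2*L) (I(L) = 4 - (L - 943)/(L + (L + 80)) = 4 - (-943 + L)/(L + (80 + L)) = 4 - (-943 + L)/(80 + 2*L))
I(249)/262703 = ((1263 + 7*249)/(2*(40 + 249)))/262703 = ((½)*(1263 + 1743)/289)*(1/262703) = ((½)*(1/289)*3006)*(1/262703) = (1503/289)*(1/262703) = 1503/75921167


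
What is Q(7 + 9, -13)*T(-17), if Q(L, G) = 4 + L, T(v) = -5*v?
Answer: 1700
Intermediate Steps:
Q(7 + 9, -13)*T(-17) = (4 + (7 + 9))*(-5*(-17)) = (4 + 16)*85 = 20*85 = 1700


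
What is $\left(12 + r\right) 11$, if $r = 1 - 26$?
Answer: $-143$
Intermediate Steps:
$r = -25$ ($r = 1 - 26 = -25$)
$\left(12 + r\right) 11 = \left(12 - 25\right) 11 = \left(-13\right) 11 = -143$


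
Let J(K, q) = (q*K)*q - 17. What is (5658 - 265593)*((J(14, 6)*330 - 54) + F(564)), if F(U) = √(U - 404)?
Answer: -41760117360 - 1039740*√10 ≈ -4.1763e+10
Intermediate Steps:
F(U) = √(-404 + U)
J(K, q) = -17 + K*q² (J(K, q) = (K*q)*q - 17 = K*q² - 17 = -17 + K*q²)
(5658 - 265593)*((J(14, 6)*330 - 54) + F(564)) = (5658 - 265593)*(((-17 + 14*6²)*330 - 54) + √(-404 + 564)) = -259935*(((-17 + 14*36)*330 - 54) + √160) = -259935*(((-17 + 504)*330 - 54) + 4*√10) = -259935*((487*330 - 54) + 4*√10) = -259935*((160710 - 54) + 4*√10) = -259935*(160656 + 4*√10) = -41760117360 - 1039740*√10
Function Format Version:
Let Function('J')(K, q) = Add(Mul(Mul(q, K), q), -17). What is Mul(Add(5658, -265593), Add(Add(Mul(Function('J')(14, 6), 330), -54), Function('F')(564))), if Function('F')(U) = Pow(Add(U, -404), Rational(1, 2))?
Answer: Add(-41760117360, Mul(-1039740, Pow(10, Rational(1, 2)))) ≈ -4.1763e+10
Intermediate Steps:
Function('F')(U) = Pow(Add(-404, U), Rational(1, 2))
Function('J')(K, q) = Add(-17, Mul(K, Pow(q, 2))) (Function('J')(K, q) = Add(Mul(Mul(K, q), q), -17) = Add(Mul(K, Pow(q, 2)), -17) = Add(-17, Mul(K, Pow(q, 2))))
Mul(Add(5658, -265593), Add(Add(Mul(Function('J')(14, 6), 330), -54), Function('F')(564))) = Mul(Add(5658, -265593), Add(Add(Mul(Add(-17, Mul(14, Pow(6, 2))), 330), -54), Pow(Add(-404, 564), Rational(1, 2)))) = Mul(-259935, Add(Add(Mul(Add(-17, Mul(14, 36)), 330), -54), Pow(160, Rational(1, 2)))) = Mul(-259935, Add(Add(Mul(Add(-17, 504), 330), -54), Mul(4, Pow(10, Rational(1, 2))))) = Mul(-259935, Add(Add(Mul(487, 330), -54), Mul(4, Pow(10, Rational(1, 2))))) = Mul(-259935, Add(Add(160710, -54), Mul(4, Pow(10, Rational(1, 2))))) = Mul(-259935, Add(160656, Mul(4, Pow(10, Rational(1, 2))))) = Add(-41760117360, Mul(-1039740, Pow(10, Rational(1, 2))))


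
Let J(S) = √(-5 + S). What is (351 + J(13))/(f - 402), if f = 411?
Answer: 39 + 2*√2/9 ≈ 39.314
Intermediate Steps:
(351 + J(13))/(f - 402) = (351 + √(-5 + 13))/(411 - 402) = (351 + √8)/9 = (351 + 2*√2)*(⅑) = 39 + 2*√2/9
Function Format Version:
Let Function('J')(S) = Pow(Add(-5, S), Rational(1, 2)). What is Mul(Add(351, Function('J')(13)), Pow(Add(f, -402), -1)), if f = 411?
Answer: Add(39, Mul(Rational(2, 9), Pow(2, Rational(1, 2)))) ≈ 39.314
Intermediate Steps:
Mul(Add(351, Function('J')(13)), Pow(Add(f, -402), -1)) = Mul(Add(351, Pow(Add(-5, 13), Rational(1, 2))), Pow(Add(411, -402), -1)) = Mul(Add(351, Pow(8, Rational(1, 2))), Pow(9, -1)) = Mul(Add(351, Mul(2, Pow(2, Rational(1, 2)))), Rational(1, 9)) = Add(39, Mul(Rational(2, 9), Pow(2, Rational(1, 2))))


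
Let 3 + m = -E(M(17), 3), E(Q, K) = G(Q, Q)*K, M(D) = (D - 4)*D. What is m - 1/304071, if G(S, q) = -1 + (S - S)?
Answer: -1/304071 ≈ -3.2887e-6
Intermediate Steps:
M(D) = D*(-4 + D) (M(D) = (-4 + D)*D = D*(-4 + D))
G(S, q) = -1 (G(S, q) = -1 + 0 = -1)
E(Q, K) = -K
m = 0 (m = -3 - (-1)*3 = -3 - 1*(-3) = -3 + 3 = 0)
m - 1/304071 = 0 - 1/304071 = -1/304071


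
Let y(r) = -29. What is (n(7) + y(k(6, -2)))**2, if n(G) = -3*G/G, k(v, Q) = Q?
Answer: 1024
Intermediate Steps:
n(G) = -3 (n(G) = -3*1 = -3)
(n(7) + y(k(6, -2)))**2 = (-3 - 29)**2 = (-32)**2 = 1024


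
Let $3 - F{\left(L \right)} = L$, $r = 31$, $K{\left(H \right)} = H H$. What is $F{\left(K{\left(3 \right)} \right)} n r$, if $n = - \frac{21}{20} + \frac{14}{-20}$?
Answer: $\frac{651}{2} \approx 325.5$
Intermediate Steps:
$K{\left(H \right)} = H^{2}$
$F{\left(L \right)} = 3 - L$
$n = - \frac{7}{4}$ ($n = \left(-21\right) \frac{1}{20} + 14 \left(- \frac{1}{20}\right) = - \frac{21}{20} - \frac{7}{10} = - \frac{7}{4} \approx -1.75$)
$F{\left(K{\left(3 \right)} \right)} n r = \left(3 - 3^{2}\right) \left(- \frac{7}{4}\right) 31 = \left(3 - 9\right) \left(- \frac{7}{4}\right) 31 = \left(-6\right) \left(- \frac{7}{4}\right) 31 = \frac{21}{2} \cdot 31 = \frac{651}{2}$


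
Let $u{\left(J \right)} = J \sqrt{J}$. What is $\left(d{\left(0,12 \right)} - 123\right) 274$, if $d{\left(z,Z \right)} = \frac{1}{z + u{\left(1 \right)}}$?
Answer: $-33428$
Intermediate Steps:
$u{\left(J \right)} = J^{\frac{3}{2}}$
$d{\left(z,Z \right)} = \frac{1}{1 + z}$ ($d{\left(z,Z \right)} = \frac{1}{z + 1^{\frac{3}{2}}} = \frac{1}{z + 1} = \frac{1}{1 + z}$)
$\left(d{\left(0,12 \right)} - 123\right) 274 = \left(\frac{1}{1 + 0} - 123\right) 274 = \left(1^{-1} - 123\right) 274 = \left(1 - 123\right) 274 = \left(-122\right) 274 = -33428$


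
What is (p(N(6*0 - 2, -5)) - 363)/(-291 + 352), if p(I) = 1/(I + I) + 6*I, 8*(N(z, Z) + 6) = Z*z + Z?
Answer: -67999/10492 ≈ -6.4810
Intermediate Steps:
N(z, Z) = -6 + Z/8 + Z*z/8 (N(z, Z) = -6 + (Z*z + Z)/8 = -6 + (Z + Z*z)/8 = -6 + (Z/8 + Z*z/8) = -6 + Z/8 + Z*z/8)
p(I) = 1/(2*I) + 6*I
(p(N(6*0 - 2, -5)) - 363)/(-291 + 352) = ((1/(2*(-6 + (⅛)*(-5) + (⅛)*(-5)*(6*0 - 2))) + 6*(-6 + (⅛)*(-5) + (⅛)*(-5)*(6*0 - 2))) - 363)/(-291 + 352) = ((1/(2*(-6 - 5/8 + (⅛)*(-5)*(0 - 2))) + 6*(-6 - 5/8 + (⅛)*(-5)*(0 - 2))) - 363)/61 = ((1/(2*(-6 - 5/8 + (⅛)*(-5)*(-2))) + 6*(-6 - 5/8 + (⅛)*(-5)*(-2))) - 363)*(1/61) = ((1/(2*(-6 - 5/8 + 5/4)) + 6*(-6 - 5/8 + 5/4)) - 363)*(1/61) = ((1/(2*(-43/8)) + 6*(-43/8)) - 363)*(1/61) = (((½)*(-8/43) - 129/4) - 363)*(1/61) = ((-4/43 - 129/4) - 363)*(1/61) = (-5563/172 - 363)*(1/61) = -67999/172*1/61 = -67999/10492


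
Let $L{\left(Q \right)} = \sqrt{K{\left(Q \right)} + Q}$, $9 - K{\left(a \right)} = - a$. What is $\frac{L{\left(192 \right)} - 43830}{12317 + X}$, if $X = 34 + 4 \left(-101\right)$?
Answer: $- \frac{43830}{11947} + \frac{\sqrt{393}}{11947} \approx -3.667$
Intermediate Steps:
$K{\left(a \right)} = 9 + a$ ($K{\left(a \right)} = 9 - - a = 9 + a$)
$L{\left(Q \right)} = \sqrt{9 + 2 Q}$ ($L{\left(Q \right)} = \sqrt{\left(9 + Q\right) + Q} = \sqrt{9 + 2 Q}$)
$X = -370$ ($X = 34 - 404 = -370$)
$\frac{L{\left(192 \right)} - 43830}{12317 + X} = \frac{\sqrt{9 + 2 \cdot 192} - 43830}{12317 - 370} = \frac{\sqrt{9 + 384} - 43830}{11947} = \left(\sqrt{393} - 43830\right) \frac{1}{11947} = \left(-43830 + \sqrt{393}\right) \frac{1}{11947} = - \frac{43830}{11947} + \frac{\sqrt{393}}{11947}$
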